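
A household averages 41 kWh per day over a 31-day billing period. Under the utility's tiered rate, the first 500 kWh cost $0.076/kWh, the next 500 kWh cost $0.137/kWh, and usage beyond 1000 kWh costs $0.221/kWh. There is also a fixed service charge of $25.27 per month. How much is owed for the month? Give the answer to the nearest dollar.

$192

Usage = 41 kWh/day × 31 days = 1271 kWh
First 500 kWh × $0.076 = $38.00
Next 500 kWh × $0.137 = $68.50
Remaining 271 kWh × $0.221 = $59.89
Energy charge = $166.39; + service $25.27 = $191.66 ≈ $192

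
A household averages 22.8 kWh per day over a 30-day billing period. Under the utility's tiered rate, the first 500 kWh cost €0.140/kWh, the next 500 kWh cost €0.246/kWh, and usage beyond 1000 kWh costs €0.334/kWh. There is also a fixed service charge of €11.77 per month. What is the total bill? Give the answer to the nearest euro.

€127

Usage = 22.8 kWh/day × 30 days = 684 kWh
First 500 kWh × €0.140 = €70.00
Next 184 kWh × €0.246 = €45.26
Remaining tier: 0 kWh (not reached)
Energy charge = €115.26; + service €11.77 = €127.03 ≈ €127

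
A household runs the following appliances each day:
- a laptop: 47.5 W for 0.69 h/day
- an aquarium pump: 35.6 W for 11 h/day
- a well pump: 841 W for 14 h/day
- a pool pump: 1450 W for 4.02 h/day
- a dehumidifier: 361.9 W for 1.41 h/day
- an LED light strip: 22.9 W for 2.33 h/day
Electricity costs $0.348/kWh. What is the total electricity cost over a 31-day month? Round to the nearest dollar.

laptop: 47.5 W × 0.69 h × 31 d = 1,016 Wh = 1.016 kWh
aquarium pump: 35.6 W × 11 h × 31 d = 12,140 Wh = 12.14 kWh
well pump: 841 W × 14 h × 31 d = 364,994 Wh = 365 kWh
pool pump: 1450 W × 4.02 h × 31 d = 180,699 Wh = 180.7 kWh
dehumidifier: 361.9 W × 1.41 h × 31 d = 15,819 Wh = 15.82 kWh
LED light strip: 22.9 W × 2.33 h × 31 d = 1,654 Wh = 1.654 kWh
Total energy = 1.016 + 12.14 + 365 + 180.7 + 15.82 + 1.654 = 576.3 kWh
Cost = 576.3 kWh × $0.348 = $200.56 ≈ $201

$201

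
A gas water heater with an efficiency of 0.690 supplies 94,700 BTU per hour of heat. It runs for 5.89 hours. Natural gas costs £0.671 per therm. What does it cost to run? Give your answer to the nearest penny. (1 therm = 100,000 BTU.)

£5.42

Heat delivered = 94,700 BTU/h × 5.89 h = 557,783 BTU
Gas input = 557,783 / 0.690 = 808,381 BTU
= 808,381 / 100,000 = 8.084 therm
Cost = 8.084 × £0.671/therm = £5.42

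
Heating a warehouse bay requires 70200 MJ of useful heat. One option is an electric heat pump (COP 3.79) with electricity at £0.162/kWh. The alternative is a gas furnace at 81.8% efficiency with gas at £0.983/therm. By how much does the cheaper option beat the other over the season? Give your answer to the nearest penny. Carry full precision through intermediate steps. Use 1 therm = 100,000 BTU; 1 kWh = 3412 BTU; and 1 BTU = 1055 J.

Heat load = 70200 MJ = 70,200,000,000 J / 1055 = 66,540,284 BTU
Gas: input = 66,540,284 / 0.818 = 81,345,091 BTU = 813.5 therm → 813.5 × £0.983 = £799.62
Heat pump: 66,540,284 BTU / 3412 = 19,500 kWh heat; / 3.79 = 5,146 kWh in → × £0.162 = £833.59
Difference = |£799.62 − £833.59| = £33.97

£33.97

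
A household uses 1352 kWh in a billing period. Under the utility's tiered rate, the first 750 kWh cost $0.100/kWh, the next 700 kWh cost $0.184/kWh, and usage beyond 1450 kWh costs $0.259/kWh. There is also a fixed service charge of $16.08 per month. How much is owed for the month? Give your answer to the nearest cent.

First 750 kWh × $0.100 = $75.00
Next 602 kWh × $0.184 = $110.77
Remaining tier: 0 kWh (not reached)
Energy charge = $185.77; + service $16.08 = $201.85

$201.85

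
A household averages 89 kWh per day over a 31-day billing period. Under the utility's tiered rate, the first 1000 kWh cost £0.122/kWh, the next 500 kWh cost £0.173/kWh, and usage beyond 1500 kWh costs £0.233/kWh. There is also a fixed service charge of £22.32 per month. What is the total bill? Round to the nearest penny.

£524.17

Usage = 89 kWh/day × 31 days = 2759 kWh
First 1000 kWh × £0.122 = £122.00
Next 500 kWh × £0.173 = £86.50
Remaining 1259 kWh × £0.233 = £293.35
Energy charge = £501.85; + service £22.32 = £524.17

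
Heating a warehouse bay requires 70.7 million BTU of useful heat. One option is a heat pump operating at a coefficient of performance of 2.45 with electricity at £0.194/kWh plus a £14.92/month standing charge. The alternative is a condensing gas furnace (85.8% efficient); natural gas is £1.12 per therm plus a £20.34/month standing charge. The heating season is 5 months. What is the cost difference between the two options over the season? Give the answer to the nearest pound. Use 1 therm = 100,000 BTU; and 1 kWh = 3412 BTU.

£691

Heat load = 70.7 × 10⁶ BTU = 70,700,000 BTU
Gas: input = 70,700,000 / 0.858 = 82,400,932 BTU = 824 therm → 824 × £1.12 = £922.89; + 5 × £20.34 standing = £1,024.59
Heat pump: 70,700,000 BTU / 3412 = 20,720 kWh heat; / 2.45 = 8,458 kWh in → × £0.194 = £1,640.76; + 5 × £14.92 standing = £1,715.36
Difference = |£1,024.59 − £1,715.36| = £690.77 ≈ £691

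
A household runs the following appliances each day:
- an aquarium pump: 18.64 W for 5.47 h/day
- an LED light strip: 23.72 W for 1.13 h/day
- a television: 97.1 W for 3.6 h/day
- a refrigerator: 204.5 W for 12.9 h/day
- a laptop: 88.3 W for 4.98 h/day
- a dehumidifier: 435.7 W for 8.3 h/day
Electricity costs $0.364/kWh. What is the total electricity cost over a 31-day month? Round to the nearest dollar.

aquarium pump: 18.64 W × 5.47 h × 31 d = 3,161 Wh = 3.161 kWh
LED light strip: 23.72 W × 1.13 h × 31 d = 831 Wh = 0.8309 kWh
television: 97.1 W × 3.6 h × 31 d = 10,836 Wh = 10.84 kWh
refrigerator: 204.5 W × 12.9 h × 31 d = 81,780 Wh = 81.78 kWh
laptop: 88.3 W × 4.98 h × 31 d = 13,632 Wh = 13.63 kWh
dehumidifier: 435.7 W × 8.3 h × 31 d = 112,106 Wh = 112.1 kWh
Total energy = 3.161 + 0.8309 + 10.84 + 81.78 + 13.63 + 112.1 = 222.3 kWh
Cost = 222.3 kWh × $0.364 = $80.93 ≈ $81

$81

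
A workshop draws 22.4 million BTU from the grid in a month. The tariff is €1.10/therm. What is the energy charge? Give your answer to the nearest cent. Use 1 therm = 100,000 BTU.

€246.40

22.4 million BTU × (10 therm/million BTU) = 224 therm
Cost = 224 therm × €1.10/therm = €246.40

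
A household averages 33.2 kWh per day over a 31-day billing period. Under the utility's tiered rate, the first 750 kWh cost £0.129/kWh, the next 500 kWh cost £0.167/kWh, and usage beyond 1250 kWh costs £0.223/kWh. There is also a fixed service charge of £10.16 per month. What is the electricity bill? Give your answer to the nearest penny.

£153.54

Usage = 33.2 kWh/day × 31 days = 1029.2 kWh
First 750 kWh × £0.129 = £96.75
Next 279.2 kWh × £0.167 = £46.63
Remaining tier: 0 kWh (not reached)
Energy charge = £143.38; + service £10.16 = £153.54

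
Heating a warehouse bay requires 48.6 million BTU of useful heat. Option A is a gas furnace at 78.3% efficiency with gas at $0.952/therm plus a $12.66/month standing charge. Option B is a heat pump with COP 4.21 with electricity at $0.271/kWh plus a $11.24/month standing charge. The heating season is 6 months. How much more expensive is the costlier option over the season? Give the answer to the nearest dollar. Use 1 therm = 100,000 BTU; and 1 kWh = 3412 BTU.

$317

Heat load = 48.6 × 10⁶ BTU = 48,600,000 BTU
Gas: input = 48,600,000 / 0.783 = 62,068,966 BTU = 620.7 therm → 620.7 × $0.952 = $590.90; + 6 × $12.66 standing = $666.86
Heat pump: 48,600,000 BTU / 3412 = 14,240 kWh heat; / 4.21 = 3,383 kWh in → × $0.271 = $916.88; + 6 × $11.24 standing = $984.32
Difference = |$666.86 − $984.32| = $317.47 ≈ $317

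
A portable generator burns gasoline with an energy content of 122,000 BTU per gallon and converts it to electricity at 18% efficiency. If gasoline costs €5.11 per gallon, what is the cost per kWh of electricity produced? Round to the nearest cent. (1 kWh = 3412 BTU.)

Electrical output per gallon = 122,000 BTU × 0.18 / 3412 BTU/kWh = 6.436 kWh
Cost per kWh = €5.11 / 6.436 kWh = €0.794

€0.79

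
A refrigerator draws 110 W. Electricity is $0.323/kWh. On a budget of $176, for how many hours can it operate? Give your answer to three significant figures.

4950 h

Energy budget = $176 / $0.323 per kWh = 544.9 kWh = 544,892 Wh
Runtime = 544,892 Wh / 110 W = 4,954 h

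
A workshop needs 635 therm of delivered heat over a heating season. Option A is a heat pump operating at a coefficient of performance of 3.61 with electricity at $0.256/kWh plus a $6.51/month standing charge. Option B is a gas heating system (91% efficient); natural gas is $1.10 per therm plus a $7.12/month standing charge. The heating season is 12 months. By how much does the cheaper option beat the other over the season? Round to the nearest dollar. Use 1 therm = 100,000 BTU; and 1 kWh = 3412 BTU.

Heat load = 635 therm × 100,000 = 63,500,000 BTU
Gas: input = 63,500,000 / 0.91 = 69,780,220 BTU = 697.8 therm → 697.8 × $1.10 = $767.58; + 12 × $7.12 standing = $853.02
Heat pump: 63,500,000 BTU / 3412 = 18,610 kWh heat; / 3.61 = 5,155 kWh in → × $0.256 = $1,319.77; + 12 × $6.51 standing = $1,397.89
Difference = |$853.02 − $1,397.89| = $544.87 ≈ $545

$545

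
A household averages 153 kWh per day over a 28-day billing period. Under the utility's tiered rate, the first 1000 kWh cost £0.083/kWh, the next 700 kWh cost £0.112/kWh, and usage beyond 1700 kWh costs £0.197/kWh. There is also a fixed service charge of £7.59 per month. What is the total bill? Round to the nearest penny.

Usage = 153 kWh/day × 28 days = 4284 kWh
First 1000 kWh × £0.083 = £83.00
Next 700 kWh × £0.112 = £78.40
Remaining 2584 kWh × £0.197 = £509.05
Energy charge = £670.45; + service £7.59 = £678.04

£678.04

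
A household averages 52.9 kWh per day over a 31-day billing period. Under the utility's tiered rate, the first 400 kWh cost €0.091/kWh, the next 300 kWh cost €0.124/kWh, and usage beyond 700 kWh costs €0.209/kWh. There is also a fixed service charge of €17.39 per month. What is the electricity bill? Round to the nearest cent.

€287.43

Usage = 52.9 kWh/day × 31 days = 1639.9 kWh
First 400 kWh × €0.091 = €36.40
Next 300 kWh × €0.124 = €37.20
Remaining 939.9 kWh × €0.209 = €196.44
Energy charge = €270.04; + service €17.39 = €287.43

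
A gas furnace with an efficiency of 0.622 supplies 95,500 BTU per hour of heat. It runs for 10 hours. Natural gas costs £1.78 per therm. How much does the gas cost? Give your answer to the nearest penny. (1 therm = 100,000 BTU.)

Heat delivered = 95,500 BTU/h × 10 h = 955,000 BTU
Gas input = 955,000 / 0.622 = 1,535,370 BTU
= 1,535,370 / 100,000 = 15.35 therm
Cost = 15.35 × £1.78/therm = £27.33

£27.33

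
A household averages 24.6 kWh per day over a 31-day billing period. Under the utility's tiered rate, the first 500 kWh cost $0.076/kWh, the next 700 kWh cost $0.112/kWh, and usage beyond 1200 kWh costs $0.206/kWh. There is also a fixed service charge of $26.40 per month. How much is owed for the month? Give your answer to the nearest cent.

$93.81

Usage = 24.6 kWh/day × 31 days = 762.6 kWh
First 500 kWh × $0.076 = $38.00
Next 262.6 kWh × $0.112 = $29.41
Remaining tier: 0 kWh (not reached)
Energy charge = $67.41; + service $26.40 = $93.81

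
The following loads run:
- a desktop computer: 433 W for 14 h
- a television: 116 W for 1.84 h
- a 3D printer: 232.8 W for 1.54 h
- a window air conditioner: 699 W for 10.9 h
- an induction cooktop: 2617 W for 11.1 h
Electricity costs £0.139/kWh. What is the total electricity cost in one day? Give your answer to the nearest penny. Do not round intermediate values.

desktop computer: 433 W × 14 h = 6,062 Wh = 6.062 kWh
television: 116 W × 1.84 h = 213 Wh = 0.2134 kWh
3D printer: 232.8 W × 1.54 h = 359 Wh = 0.3585 kWh
window air conditioner: 699 W × 10.9 h = 7,619 Wh = 7.619 kWh
induction cooktop: 2617 W × 11.1 h = 29,049 Wh = 29.05 kWh
Total energy = 6.062 + 0.2134 + 0.3585 + 7.619 + 29.05 = 43.3 kWh
Cost = 43.3 kWh × £0.139 = £6.02

£6.02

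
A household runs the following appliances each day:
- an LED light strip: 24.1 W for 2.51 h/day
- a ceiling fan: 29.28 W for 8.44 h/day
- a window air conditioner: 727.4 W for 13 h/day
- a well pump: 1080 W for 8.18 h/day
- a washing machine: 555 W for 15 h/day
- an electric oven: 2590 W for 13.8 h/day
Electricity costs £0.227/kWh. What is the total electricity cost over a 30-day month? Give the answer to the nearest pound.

£427

LED light strip: 24.1 W × 2.51 h × 30 d = 1,815 Wh = 1.815 kWh
ceiling fan: 29.28 W × 8.44 h × 30 d = 7,414 Wh = 7.414 kWh
window air conditioner: 727.4 W × 13 h × 30 d = 283,686 Wh = 283.7 kWh
well pump: 1080 W × 8.18 h × 30 d = 265,032 Wh = 265 kWh
washing machine: 555 W × 15 h × 30 d = 249,750 Wh = 249.8 kWh
electric oven: 2590 W × 13.8 h × 30 d = 1,072,260 Wh = 1,072 kWh
Total energy = 1.815 + 7.414 + 283.7 + 265 + 249.8 + 1,072 = 1,880 kWh
Cost = 1,880 kWh × £0.227 = £426.75 ≈ £427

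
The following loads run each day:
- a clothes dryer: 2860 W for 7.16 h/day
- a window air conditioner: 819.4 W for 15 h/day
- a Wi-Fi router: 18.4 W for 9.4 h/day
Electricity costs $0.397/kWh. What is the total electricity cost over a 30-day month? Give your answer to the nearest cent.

$392.33

clothes dryer: 2860 W × 7.16 h × 30 d = 614,328 Wh = 614.3 kWh
window air conditioner: 819.4 W × 15 h × 30 d = 368,730 Wh = 368.7 kWh
Wi-Fi router: 18.4 W × 9.4 h × 30 d = 5,189 Wh = 5.189 kWh
Total energy = 614.3 + 368.7 + 5.189 = 988.2 kWh
Cost = 988.2 kWh × $0.397 = $392.33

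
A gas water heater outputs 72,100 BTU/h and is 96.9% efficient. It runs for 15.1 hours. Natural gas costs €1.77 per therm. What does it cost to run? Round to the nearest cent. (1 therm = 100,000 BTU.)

€19.89

Heat delivered = 72,100 BTU/h × 15.1 h = 1,088,710 BTU
Gas input = 1,088,710 / 0.969 = 1,123,540 BTU
= 1,123,540 / 100,000 = 11.24 therm
Cost = 11.24 × €1.77/therm = €19.89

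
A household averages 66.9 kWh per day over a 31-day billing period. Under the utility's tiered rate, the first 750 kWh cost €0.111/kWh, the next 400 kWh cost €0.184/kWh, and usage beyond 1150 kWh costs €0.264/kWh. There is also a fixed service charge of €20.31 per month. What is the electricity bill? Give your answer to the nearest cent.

Usage = 66.9 kWh/day × 31 days = 2073.9 kWh
First 750 kWh × €0.111 = €83.25
Next 400 kWh × €0.184 = €73.60
Remaining 923.9 kWh × €0.264 = €243.91
Energy charge = €400.76; + service €20.31 = €421.07

€421.07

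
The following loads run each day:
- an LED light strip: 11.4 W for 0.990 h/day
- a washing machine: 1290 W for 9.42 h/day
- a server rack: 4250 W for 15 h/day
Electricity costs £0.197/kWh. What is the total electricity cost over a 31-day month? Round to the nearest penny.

LED light strip: 11.4 W × 0.990 h × 31 d = 350 Wh = 0.3499 kWh
washing machine: 1290 W × 9.42 h × 31 d = 376,706 Wh = 376.7 kWh
server rack: 4250 W × 15 h × 31 d = 1,976,250 Wh = 1,976 kWh
Total energy = 0.3499 + 376.7 + 1,976 = 2,353 kWh
Cost = 2,353 kWh × £0.197 = £463.60

£463.60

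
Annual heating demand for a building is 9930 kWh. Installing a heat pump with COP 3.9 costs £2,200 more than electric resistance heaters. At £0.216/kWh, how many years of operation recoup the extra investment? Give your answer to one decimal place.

Resistance: 9930 kWh × £0.216 = £2,144.88/yr
Heat pump: 9930 / 3.9 = 2546 kWh in → × £0.216 = £549.97/yr
Annual savings = £1,594.91
Payback = £2,200 / £1,594.91 = 1.38 years

1.4 years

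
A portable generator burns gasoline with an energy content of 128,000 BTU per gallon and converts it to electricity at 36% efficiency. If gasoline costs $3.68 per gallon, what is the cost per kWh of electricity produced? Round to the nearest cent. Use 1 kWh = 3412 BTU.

$0.27

Electrical output per gallon = 128,000 BTU × 0.36 / 3412 BTU/kWh = 13.51 kWh
Cost per kWh = $3.68 / 13.51 kWh = $0.272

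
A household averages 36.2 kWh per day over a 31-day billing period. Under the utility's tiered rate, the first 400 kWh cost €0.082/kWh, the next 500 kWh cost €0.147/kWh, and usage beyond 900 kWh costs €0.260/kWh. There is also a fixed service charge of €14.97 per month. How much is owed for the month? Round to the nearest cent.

Usage = 36.2 kWh/day × 31 days = 1122.2 kWh
First 400 kWh × €0.082 = €32.80
Next 500 kWh × €0.147 = €73.50
Remaining 222.2 kWh × €0.260 = €57.77
Energy charge = €164.07; + service €14.97 = €179.04

€179.04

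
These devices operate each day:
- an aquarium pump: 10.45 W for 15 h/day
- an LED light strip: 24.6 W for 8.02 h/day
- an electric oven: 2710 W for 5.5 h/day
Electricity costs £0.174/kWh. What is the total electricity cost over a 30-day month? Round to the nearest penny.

£79.65

aquarium pump: 10.45 W × 15 h × 30 d = 4,702 Wh = 4.702 kWh
LED light strip: 24.6 W × 8.02 h × 30 d = 5,919 Wh = 5.919 kWh
electric oven: 2710 W × 5.5 h × 30 d = 447,150 Wh = 447.1 kWh
Total energy = 4.702 + 5.919 + 447.1 = 457.8 kWh
Cost = 457.8 kWh × £0.174 = £79.65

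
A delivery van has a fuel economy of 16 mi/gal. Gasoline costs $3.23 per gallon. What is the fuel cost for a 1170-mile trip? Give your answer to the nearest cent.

$236.19

Fuel = 1170 mi / 16 mpg = 73.12 gal
Cost = 73.12 gal × $3.23/gal = $236.19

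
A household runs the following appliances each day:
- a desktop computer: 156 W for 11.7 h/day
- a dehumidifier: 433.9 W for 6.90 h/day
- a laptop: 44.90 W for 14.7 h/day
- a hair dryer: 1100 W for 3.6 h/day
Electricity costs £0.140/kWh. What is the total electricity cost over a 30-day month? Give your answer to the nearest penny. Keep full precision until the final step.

desktop computer: 156 W × 11.7 h × 30 d = 54,756 Wh = 54.76 kWh
dehumidifier: 433.9 W × 6.90 h × 30 d = 89,817 Wh = 89.82 kWh
laptop: 44.90 W × 14.7 h × 30 d = 19,801 Wh = 19.8 kWh
hair dryer: 1100 W × 3.6 h × 30 d = 118,800 Wh = 118.8 kWh
Total energy = 54.76 + 89.82 + 19.8 + 118.8 = 283.2 kWh
Cost = 283.2 kWh × £0.140 = £39.64

£39.64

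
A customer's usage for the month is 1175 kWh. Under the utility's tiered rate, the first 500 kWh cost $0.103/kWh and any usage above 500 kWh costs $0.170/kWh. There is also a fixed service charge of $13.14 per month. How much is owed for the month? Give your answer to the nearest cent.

$179.39

First 500 kWh × $0.103 = $51.50
Remaining 675 kWh × $0.170 = $114.75
Energy charge = $166.25; + service $13.14 = $179.39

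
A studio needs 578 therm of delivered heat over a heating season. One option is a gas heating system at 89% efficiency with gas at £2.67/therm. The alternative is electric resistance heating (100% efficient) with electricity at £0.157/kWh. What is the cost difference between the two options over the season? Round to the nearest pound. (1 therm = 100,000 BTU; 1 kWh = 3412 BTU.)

£926

Heat load = 578 therm × 100,000 = 57,800,000 BTU
Gas: input = 57,800,000 / 0.89 = 64,943,820 BTU = 649.4 therm → 649.4 × £2.67 = £1,734.00
Electric: 57,800,000 BTU / 3412 = 16,940 kWh → × £0.157 = £2,659.61
Difference = |£1,734.00 − £2,659.61| = £925.61 ≈ £926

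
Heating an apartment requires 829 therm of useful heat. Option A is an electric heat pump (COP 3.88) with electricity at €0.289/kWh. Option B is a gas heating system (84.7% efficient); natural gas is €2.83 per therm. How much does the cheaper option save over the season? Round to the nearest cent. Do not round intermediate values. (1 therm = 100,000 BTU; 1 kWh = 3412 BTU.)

Heat load = 829 therm × 100,000 = 82,900,000 BTU
Gas: input = 82,900,000 / 0.847 = 97,874,852 BTU = 978.7 therm → 978.7 × €2.83 = €2,769.86
Heat pump: 82,900,000 BTU / 3412 = 24,300 kWh heat; / 3.88 = 6,262 kWh in → × €0.289 = €1,809.72
Difference = |€2,769.86 − €1,809.72| = €960.14

€960.14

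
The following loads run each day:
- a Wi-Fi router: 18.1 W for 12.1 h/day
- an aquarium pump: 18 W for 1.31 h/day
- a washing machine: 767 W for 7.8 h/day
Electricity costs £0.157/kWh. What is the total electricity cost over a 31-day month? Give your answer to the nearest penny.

£30.30

Wi-Fi router: 18.1 W × 12.1 h × 31 d = 6,789 Wh = 6.789 kWh
aquarium pump: 18 W × 1.31 h × 31 d = 731 Wh = 0.731 kWh
washing machine: 767 W × 7.8 h × 31 d = 185,461 Wh = 185.5 kWh
Total energy = 6.789 + 0.731 + 185.5 = 193 kWh
Cost = 193 kWh × £0.157 = £30.30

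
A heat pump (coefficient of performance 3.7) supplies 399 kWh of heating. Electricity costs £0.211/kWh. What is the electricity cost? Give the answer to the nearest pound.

£23

Electrical input = 399 kWh / 3.7 = 107.8 kWh
Cost = 107.8 × £0.211/kWh = £22.75 ≈ £23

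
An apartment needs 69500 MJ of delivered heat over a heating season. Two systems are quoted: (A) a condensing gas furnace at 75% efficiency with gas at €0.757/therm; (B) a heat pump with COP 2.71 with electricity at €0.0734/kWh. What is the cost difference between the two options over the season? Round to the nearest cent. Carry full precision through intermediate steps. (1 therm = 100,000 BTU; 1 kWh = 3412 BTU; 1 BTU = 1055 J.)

Heat load = 69500 MJ = 69,500,000,000 J / 1055 = 65,876,777 BTU
Gas: input = 65,876,777 / 0.750 = 87,835,703 BTU = 878.4 therm → 878.4 × €0.757 = €664.92
Heat pump: 65,876,777 BTU / 3412 = 19,310 kWh heat; / 2.71 = 7,124 kWh in → × €0.0734 = €522.94
Difference = |€664.92 − €522.94| = €141.98

€141.98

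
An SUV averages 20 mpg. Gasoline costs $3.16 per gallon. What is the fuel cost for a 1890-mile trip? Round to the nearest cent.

Fuel = 1890 mi / 20 mpg = 94.5 gal
Cost = 94.5 gal × $3.16/gal = $298.62

$298.62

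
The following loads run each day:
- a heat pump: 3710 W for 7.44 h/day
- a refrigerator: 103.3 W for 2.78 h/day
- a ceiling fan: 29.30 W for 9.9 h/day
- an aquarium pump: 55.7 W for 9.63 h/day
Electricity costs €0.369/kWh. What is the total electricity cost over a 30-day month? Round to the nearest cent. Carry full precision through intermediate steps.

€317.89

heat pump: 3710 W × 7.44 h × 30 d = 828,072 Wh = 828.1 kWh
refrigerator: 103.3 W × 2.78 h × 30 d = 8,615 Wh = 8.615 kWh
ceiling fan: 29.30 W × 9.9 h × 30 d = 8,702 Wh = 8.702 kWh
aquarium pump: 55.7 W × 9.63 h × 30 d = 16,092 Wh = 16.09 kWh
Total energy = 828.1 + 8.615 + 8.702 + 16.09 = 861.5 kWh
Cost = 861.5 kWh × €0.369 = €317.89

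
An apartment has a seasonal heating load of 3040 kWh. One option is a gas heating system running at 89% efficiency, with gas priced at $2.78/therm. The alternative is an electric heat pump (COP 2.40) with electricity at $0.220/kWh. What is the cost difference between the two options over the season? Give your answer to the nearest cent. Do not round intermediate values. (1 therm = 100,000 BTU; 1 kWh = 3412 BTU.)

Heat load = 3040 kWh × 3412 = 10,372,480 BTU
Gas: input = 10,372,480 / 0.89 = 11,654,472 BTU = 116.5 therm → 116.5 × $2.78 = $323.99
Heat pump: 10,372,480 BTU / 3412 = 3,040 kWh heat; / 2.40 = 1,267 kWh in → × $0.220 = $278.67
Difference = |$323.99 − $278.67| = $45.33

$45.33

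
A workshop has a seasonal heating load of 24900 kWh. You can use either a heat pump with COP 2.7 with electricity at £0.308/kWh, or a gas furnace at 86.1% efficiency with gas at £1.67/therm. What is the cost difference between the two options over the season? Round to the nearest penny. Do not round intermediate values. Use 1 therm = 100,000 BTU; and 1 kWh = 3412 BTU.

Heat load = 24900 kWh × 3412 = 84,958,800 BTU
Gas: input = 84,958,800 / 0.861 = 98,674,564 BTU = 986.7 therm → 986.7 × £1.67 = £1,647.87
Heat pump: 84,958,800 BTU / 3412 = 24,900 kWh heat; / 2.7 = 9,222 kWh in → × £0.308 = £2,840.44
Difference = |£1,647.87 − £2,840.44| = £1,192.58

£1192.58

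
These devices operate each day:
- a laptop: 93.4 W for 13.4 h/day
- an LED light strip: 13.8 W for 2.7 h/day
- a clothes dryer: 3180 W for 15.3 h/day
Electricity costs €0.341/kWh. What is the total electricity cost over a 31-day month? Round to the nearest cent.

€527.95

laptop: 93.4 W × 13.4 h × 31 d = 38,798 Wh = 38.8 kWh
LED light strip: 13.8 W × 2.7 h × 31 d = 1,155 Wh = 1.155 kWh
clothes dryer: 3180 W × 15.3 h × 31 d = 1,508,274 Wh = 1,508 kWh
Total energy = 38.8 + 1.155 + 1,508 = 1,548 kWh
Cost = 1,548 kWh × €0.341 = €527.95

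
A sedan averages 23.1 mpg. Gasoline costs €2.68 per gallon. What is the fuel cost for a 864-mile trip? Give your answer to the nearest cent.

€100.24

Fuel = 864 mi / 23.1 mpg = 37.4 gal
Cost = 37.4 gal × €2.68/gal = €100.24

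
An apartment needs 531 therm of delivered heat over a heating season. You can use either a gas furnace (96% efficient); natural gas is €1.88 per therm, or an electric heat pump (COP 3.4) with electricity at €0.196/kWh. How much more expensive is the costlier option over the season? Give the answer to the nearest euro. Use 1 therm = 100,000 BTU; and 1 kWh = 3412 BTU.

Heat load = 531 therm × 100,000 = 53,100,000 BTU
Gas: input = 53,100,000 / 0.96 = 55,312,500 BTU = 553.1 therm → 553.1 × €1.88 = €1,039.88
Heat pump: 53,100,000 BTU / 3412 = 15,560 kWh heat; / 3.4 = 4,577 kWh in → × €0.196 = €897.15
Difference = |€1,039.88 − €897.15| = €142.73 ≈ €143

€143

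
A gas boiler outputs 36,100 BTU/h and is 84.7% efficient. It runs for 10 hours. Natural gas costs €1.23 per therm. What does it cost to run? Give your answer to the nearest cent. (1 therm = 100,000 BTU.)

Heat delivered = 36,100 BTU/h × 10 h = 361,000 BTU
Gas input = 361,000 / 0.847 = 426,210 BTU
= 426,210 / 100,000 = 4.262 therm
Cost = 4.262 × €1.23/therm = €5.24

€5.24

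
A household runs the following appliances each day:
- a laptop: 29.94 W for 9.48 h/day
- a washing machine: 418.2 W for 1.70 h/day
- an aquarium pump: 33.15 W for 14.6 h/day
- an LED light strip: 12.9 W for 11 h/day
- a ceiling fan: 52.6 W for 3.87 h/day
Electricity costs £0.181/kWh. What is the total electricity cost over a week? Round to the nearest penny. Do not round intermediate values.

£2.31

laptop: 29.94 W × 9.48 h × 7 d = 1,987 Wh = 1.987 kWh
washing machine: 418.2 W × 1.70 h × 7 d = 4,977 Wh = 4.977 kWh
aquarium pump: 33.15 W × 14.6 h × 7 d = 3,388 Wh = 3.388 kWh
LED light strip: 12.9 W × 11 h × 7 d = 993 Wh = 0.9933 kWh
ceiling fan: 52.6 W × 3.87 h × 7 d = 1,425 Wh = 1.425 kWh
Total energy = 1.987 + 4.977 + 3.388 + 0.9933 + 1.425 = 12.77 kWh
Cost = 12.77 kWh × £0.181 = £2.31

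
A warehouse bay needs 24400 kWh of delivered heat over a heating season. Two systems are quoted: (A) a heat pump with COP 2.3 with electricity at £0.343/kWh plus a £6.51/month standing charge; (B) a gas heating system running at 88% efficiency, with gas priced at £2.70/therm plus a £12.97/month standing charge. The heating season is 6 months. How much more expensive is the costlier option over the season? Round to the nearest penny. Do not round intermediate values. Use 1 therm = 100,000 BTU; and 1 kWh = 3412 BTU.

Heat load = 24400 kWh × 3412 = 83,252,800 BTU
Gas: input = 83,252,800 / 0.88 = 94,605,455 BTU = 946.1 therm → 946.1 × £2.70 = £2,554.35; + 6 × £12.97 standing = £2,632.17
Heat pump: 83,252,800 BTU / 3412 = 24,400 kWh heat; / 2.3 = 10,610 kWh in → × £0.343 = £3,638.78; + 6 × £6.51 standing = £3,677.84
Difference = |£2,632.17 − £3,677.84| = £1,045.68

£1045.68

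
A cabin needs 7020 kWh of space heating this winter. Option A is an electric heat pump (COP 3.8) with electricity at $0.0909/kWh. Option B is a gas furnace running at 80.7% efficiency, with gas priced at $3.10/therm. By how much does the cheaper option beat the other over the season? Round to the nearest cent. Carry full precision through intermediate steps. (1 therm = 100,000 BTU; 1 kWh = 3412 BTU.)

$752.17

Heat load = 7020 kWh × 3412 = 23,952,240 BTU
Gas: input = 23,952,240 / 0.807 = 29,680,595 BTU = 296.8 therm → 296.8 × $3.10 = $920.10
Heat pump: 23,952,240 BTU / 3412 = 7,020 kWh heat; / 3.8 = 1,847 kWh in → × $0.0909 = $167.93
Difference = |$920.10 − $167.93| = $752.17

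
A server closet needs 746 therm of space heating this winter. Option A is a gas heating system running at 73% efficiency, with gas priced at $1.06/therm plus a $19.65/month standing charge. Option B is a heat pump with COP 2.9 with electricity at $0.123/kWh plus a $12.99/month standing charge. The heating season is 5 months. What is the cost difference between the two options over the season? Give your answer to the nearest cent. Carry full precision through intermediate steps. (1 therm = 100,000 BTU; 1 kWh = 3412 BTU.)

$189.20

Heat load = 746 therm × 100,000 = 74,600,000 BTU
Gas: input = 74,600,000 / 0.73 = 102,191,781 BTU = 1,022 therm → 1,022 × $1.06 = $1,083.23; + 5 × $19.65 standing = $1,181.48
Heat pump: 74,600,000 BTU / 3412 = 21,860 kWh heat; / 2.9 = 7,539 kWh in → × $0.123 = $927.34; + 5 × $12.99 standing = $992.29
Difference = |$1,181.48 − $992.29| = $189.20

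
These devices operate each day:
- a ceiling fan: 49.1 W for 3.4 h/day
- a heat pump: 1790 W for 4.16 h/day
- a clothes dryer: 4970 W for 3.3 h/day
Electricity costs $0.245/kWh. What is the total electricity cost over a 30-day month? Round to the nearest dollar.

$177

ceiling fan: 49.1 W × 3.4 h × 30 d = 5,008 Wh = 5.008 kWh
heat pump: 1790 W × 4.16 h × 30 d = 223,392 Wh = 223.4 kWh
clothes dryer: 4970 W × 3.3 h × 30 d = 492,030 Wh = 492 kWh
Total energy = 5.008 + 223.4 + 492 = 720.4 kWh
Cost = 720.4 kWh × $0.245 = $176.51 ≈ $177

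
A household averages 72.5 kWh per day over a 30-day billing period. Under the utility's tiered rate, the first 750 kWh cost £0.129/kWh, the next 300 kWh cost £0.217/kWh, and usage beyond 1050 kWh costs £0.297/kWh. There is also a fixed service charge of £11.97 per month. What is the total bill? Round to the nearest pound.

£508

Usage = 72.5 kWh/day × 30 days = 2175 kWh
First 750 kWh × £0.129 = £96.75
Next 300 kWh × £0.217 = £65.10
Remaining 1125 kWh × £0.297 = £334.12
Energy charge = £495.98; + service £11.97 = £507.95 ≈ £508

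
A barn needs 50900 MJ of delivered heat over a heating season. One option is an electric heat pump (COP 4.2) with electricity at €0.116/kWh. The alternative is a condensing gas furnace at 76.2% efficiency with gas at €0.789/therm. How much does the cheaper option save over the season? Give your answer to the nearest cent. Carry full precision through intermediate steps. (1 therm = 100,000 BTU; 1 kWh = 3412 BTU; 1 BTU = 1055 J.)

Heat load = 50900 MJ = 50,900,000,000 J / 1055 = 48,246,445 BTU
Gas: input = 48,246,445 / 0.762 = 63,315,545 BTU = 633.2 therm → 633.2 × €0.789 = €499.56
Heat pump: 48,246,445 BTU / 3412 = 14,140 kWh heat; / 4.2 = 3,367 kWh in → × €0.116 = €390.54
Difference = |€499.56 − €390.54| = €109.02

€109.02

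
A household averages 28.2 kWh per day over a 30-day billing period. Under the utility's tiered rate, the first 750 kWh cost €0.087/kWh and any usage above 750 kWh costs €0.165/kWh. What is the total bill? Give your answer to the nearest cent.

Usage = 28.2 kWh/day × 30 days = 846 kWh
First 750 kWh × €0.087 = €65.25
Remaining 96 kWh × €0.165 = €15.84
Total = €81.09

€81.09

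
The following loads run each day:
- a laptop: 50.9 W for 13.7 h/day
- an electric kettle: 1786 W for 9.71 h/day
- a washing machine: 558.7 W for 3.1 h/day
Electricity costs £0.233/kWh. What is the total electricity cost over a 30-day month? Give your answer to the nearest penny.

laptop: 50.9 W × 13.7 h × 30 d = 20,920 Wh = 20.92 kWh
electric kettle: 1786 W × 9.71 h × 30 d = 520,262 Wh = 520.3 kWh
washing machine: 558.7 W × 3.1 h × 30 d = 51,959 Wh = 51.96 kWh
Total energy = 20.92 + 520.3 + 51.96 = 593.1 kWh
Cost = 593.1 kWh × £0.233 = £138.20

£138.20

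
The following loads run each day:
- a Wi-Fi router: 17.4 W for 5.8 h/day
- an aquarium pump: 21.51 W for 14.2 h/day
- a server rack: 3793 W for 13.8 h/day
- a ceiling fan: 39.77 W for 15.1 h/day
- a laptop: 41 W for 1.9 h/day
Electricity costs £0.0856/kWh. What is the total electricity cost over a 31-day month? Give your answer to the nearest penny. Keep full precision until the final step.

£141.78

Wi-Fi router: 17.4 W × 5.8 h × 31 d = 3,129 Wh = 3.129 kWh
aquarium pump: 21.51 W × 14.2 h × 31 d = 9,469 Wh = 9.469 kWh
server rack: 3793 W × 13.8 h × 31 d = 1,622,645 Wh = 1,623 kWh
ceiling fan: 39.77 W × 15.1 h × 31 d = 18,616 Wh = 18.62 kWh
laptop: 41 W × 1.9 h × 31 d = 2,415 Wh = 2.415 kWh
Total energy = 3.129 + 9.469 + 1,623 + 18.62 + 2.415 = 1,656 kWh
Cost = 1,656 kWh × £0.0856 = £141.78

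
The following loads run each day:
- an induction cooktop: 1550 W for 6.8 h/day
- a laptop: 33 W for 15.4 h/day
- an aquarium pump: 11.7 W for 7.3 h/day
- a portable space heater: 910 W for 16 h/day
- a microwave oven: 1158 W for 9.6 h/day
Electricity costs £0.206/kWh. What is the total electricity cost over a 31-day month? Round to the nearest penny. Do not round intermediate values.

£235.07

induction cooktop: 1550 W × 6.8 h × 31 d = 326,740 Wh = 326.7 kWh
laptop: 33 W × 15.4 h × 31 d = 15,754 Wh = 15.75 kWh
aquarium pump: 11.7 W × 7.3 h × 31 d = 2,648 Wh = 2.648 kWh
portable space heater: 910 W × 16 h × 31 d = 451,360 Wh = 451.4 kWh
microwave oven: 1158 W × 9.6 h × 31 d = 344,621 Wh = 344.6 kWh
Total energy = 326.7 + 15.75 + 2.648 + 451.4 + 344.6 = 1,141 kWh
Cost = 1,141 kWh × £0.206 = £235.07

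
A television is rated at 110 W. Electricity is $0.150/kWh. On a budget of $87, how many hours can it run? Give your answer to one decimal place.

Energy budget = $87 / $0.150 per kWh = 580 kWh = 580,000 Wh
Runtime = 580,000 Wh / 110 W = 5,273 h

5272.7 h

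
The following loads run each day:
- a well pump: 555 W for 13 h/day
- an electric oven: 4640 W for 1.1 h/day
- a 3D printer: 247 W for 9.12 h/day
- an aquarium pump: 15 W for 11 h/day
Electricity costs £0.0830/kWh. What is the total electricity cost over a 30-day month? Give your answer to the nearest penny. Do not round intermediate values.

well pump: 555 W × 13 h × 30 d = 216,450 Wh = 216.4 kWh
electric oven: 4640 W × 1.1 h × 30 d = 153,120 Wh = 153.1 kWh
3D printer: 247 W × 9.12 h × 30 d = 67,579 Wh = 67.58 kWh
aquarium pump: 15 W × 11 h × 30 d = 4,950 Wh = 4.95 kWh
Total energy = 216.4 + 153.1 + 67.58 + 4.95 = 442.1 kWh
Cost = 442.1 kWh × £0.0830 = £36.69

£36.69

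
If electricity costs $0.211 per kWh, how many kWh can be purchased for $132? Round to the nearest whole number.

626 kWh

$132 / $0.211 per kWh = 625.6 kWh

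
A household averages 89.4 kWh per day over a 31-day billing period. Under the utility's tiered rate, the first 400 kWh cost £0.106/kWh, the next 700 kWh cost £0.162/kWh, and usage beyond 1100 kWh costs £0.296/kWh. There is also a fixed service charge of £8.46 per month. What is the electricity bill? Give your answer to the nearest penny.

Usage = 89.4 kWh/day × 31 days = 2771.4 kWh
First 400 kWh × £0.106 = £42.40
Next 700 kWh × £0.162 = £113.40
Remaining 1671.4 kWh × £0.296 = £494.73
Energy charge = £650.53; + service £8.46 = £658.99

£658.99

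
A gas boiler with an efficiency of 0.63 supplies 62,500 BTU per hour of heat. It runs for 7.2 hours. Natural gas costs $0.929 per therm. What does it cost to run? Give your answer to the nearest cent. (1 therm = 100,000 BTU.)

Heat delivered = 62,500 BTU/h × 7.2 h = 450,000 BTU
Gas input = 450,000 / 0.63 = 714,286 BTU
= 714,286 / 100,000 = 7.143 therm
Cost = 7.143 × $0.929/therm = $6.64

$6.64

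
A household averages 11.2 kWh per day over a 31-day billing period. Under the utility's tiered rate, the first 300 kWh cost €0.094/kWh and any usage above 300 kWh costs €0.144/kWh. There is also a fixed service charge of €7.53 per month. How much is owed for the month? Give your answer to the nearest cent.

€42.53

Usage = 11.2 kWh/day × 31 days = 347.2 kWh
First 300 kWh × €0.094 = €28.20
Remaining 47.2 kWh × €0.144 = €6.80
Energy charge = €35.00; + service €7.53 = €42.53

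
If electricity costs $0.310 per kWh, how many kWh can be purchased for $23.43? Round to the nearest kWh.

76 kWh

$23.43 / $0.310 per kWh = 75.58 kWh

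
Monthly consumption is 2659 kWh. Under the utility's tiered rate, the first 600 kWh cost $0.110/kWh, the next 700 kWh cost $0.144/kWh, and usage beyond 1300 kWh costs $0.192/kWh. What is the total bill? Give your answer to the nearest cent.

First 600 kWh × $0.110 = $66.00
Next 700 kWh × $0.144 = $100.80
Remaining 1359 kWh × $0.192 = $260.93
Total = $427.73

$427.73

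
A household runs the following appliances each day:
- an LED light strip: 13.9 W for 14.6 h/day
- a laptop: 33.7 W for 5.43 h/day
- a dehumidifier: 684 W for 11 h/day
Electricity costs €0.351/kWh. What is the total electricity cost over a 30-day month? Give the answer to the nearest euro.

€83

LED light strip: 13.9 W × 14.6 h × 30 d = 6,088 Wh = 6.088 kWh
laptop: 33.7 W × 5.43 h × 30 d = 5,490 Wh = 5.49 kWh
dehumidifier: 684 W × 11 h × 30 d = 225,720 Wh = 225.7 kWh
Total energy = 6.088 + 5.49 + 225.7 = 237.3 kWh
Cost = 237.3 kWh × €0.351 = €83.29 ≈ €83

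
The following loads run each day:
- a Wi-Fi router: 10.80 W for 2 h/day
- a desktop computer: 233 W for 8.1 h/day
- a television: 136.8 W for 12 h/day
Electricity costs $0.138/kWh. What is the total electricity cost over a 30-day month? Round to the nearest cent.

Wi-Fi router: 10.80 W × 2 h × 30 d = 648 Wh = 0.648 kWh
desktop computer: 233 W × 8.1 h × 30 d = 56,619 Wh = 56.62 kWh
television: 136.8 W × 12 h × 30 d = 49,248 Wh = 49.25 kWh
Total energy = 0.648 + 56.62 + 49.25 = 106.5 kWh
Cost = 106.5 kWh × $0.138 = $14.70

$14.70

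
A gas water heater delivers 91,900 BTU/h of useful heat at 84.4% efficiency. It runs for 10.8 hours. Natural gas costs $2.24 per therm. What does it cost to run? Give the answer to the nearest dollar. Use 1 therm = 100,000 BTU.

Heat delivered = 91,900 BTU/h × 10.8 h = 992,520 BTU
Gas input = 992,520 / 0.844 = 1,175,972 BTU
= 1,175,972 / 100,000 = 11.76 therm
Cost = 11.76 × $2.24/therm = $26.34 ≈ $26

$26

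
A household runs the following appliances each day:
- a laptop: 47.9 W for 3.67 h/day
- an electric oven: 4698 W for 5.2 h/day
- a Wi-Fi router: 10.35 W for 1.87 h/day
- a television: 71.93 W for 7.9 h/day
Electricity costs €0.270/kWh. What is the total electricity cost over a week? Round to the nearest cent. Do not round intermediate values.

€47.61

laptop: 47.9 W × 3.67 h × 7 d = 1,231 Wh = 1.231 kWh
electric oven: 4698 W × 5.2 h × 7 d = 171,007 Wh = 171 kWh
Wi-Fi router: 10.35 W × 1.87 h × 7 d = 135 Wh = 0.1355 kWh
television: 71.93 W × 7.9 h × 7 d = 3,978 Wh = 3.978 kWh
Total energy = 1.231 + 171 + 0.1355 + 3.978 = 176.4 kWh
Cost = 176.4 kWh × €0.270 = €47.61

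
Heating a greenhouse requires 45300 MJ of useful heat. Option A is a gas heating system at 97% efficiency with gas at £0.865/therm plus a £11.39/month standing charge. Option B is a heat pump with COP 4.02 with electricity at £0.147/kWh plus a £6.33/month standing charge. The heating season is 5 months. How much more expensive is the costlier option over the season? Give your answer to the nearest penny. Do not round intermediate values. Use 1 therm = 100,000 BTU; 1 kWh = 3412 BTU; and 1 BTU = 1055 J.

£51.98

Heat load = 45300 MJ = 45,300,000,000 J / 1055 = 42,938,389 BTU
Gas: input = 42,938,389 / 0.97 = 44,266,380 BTU = 442.7 therm → 442.7 × £0.865 = £382.90; + 5 × £11.39 standing = £439.85
Heat pump: 42,938,389 BTU / 3412 = 12,580 kWh heat; / 4.02 = 3,130 kWh in → × £0.147 = £460.18; + 5 × £6.33 standing = £491.83
Difference = |£439.85 − £491.83| = £51.98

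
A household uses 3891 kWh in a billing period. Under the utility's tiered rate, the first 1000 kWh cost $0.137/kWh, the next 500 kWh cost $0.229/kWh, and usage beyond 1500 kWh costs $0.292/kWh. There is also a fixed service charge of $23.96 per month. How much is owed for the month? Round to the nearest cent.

First 1000 kWh × $0.137 = $137.00
Next 500 kWh × $0.229 = $114.50
Remaining 2391 kWh × $0.292 = $698.17
Energy charge = $949.67; + service $23.96 = $973.63

$973.63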